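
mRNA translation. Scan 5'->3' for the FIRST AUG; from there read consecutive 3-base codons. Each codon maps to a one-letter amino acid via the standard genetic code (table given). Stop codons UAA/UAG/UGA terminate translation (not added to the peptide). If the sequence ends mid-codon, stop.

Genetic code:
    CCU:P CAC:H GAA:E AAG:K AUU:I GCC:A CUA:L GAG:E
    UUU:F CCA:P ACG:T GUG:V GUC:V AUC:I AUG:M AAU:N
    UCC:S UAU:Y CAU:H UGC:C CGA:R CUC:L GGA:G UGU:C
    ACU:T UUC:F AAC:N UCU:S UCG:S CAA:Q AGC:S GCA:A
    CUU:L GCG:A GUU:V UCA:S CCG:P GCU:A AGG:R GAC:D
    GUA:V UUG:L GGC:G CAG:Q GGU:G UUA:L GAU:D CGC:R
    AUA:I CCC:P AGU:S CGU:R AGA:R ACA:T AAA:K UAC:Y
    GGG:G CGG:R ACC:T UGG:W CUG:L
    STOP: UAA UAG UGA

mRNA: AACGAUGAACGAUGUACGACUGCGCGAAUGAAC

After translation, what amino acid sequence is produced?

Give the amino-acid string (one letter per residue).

Answer: MNDVRLRE

Derivation:
start AUG at pos 4
pos 4: AUG -> M; peptide=M
pos 7: AAC -> N; peptide=MN
pos 10: GAU -> D; peptide=MND
pos 13: GUA -> V; peptide=MNDV
pos 16: CGA -> R; peptide=MNDVR
pos 19: CUG -> L; peptide=MNDVRL
pos 22: CGC -> R; peptide=MNDVRLR
pos 25: GAA -> E; peptide=MNDVRLRE
pos 28: UGA -> STOP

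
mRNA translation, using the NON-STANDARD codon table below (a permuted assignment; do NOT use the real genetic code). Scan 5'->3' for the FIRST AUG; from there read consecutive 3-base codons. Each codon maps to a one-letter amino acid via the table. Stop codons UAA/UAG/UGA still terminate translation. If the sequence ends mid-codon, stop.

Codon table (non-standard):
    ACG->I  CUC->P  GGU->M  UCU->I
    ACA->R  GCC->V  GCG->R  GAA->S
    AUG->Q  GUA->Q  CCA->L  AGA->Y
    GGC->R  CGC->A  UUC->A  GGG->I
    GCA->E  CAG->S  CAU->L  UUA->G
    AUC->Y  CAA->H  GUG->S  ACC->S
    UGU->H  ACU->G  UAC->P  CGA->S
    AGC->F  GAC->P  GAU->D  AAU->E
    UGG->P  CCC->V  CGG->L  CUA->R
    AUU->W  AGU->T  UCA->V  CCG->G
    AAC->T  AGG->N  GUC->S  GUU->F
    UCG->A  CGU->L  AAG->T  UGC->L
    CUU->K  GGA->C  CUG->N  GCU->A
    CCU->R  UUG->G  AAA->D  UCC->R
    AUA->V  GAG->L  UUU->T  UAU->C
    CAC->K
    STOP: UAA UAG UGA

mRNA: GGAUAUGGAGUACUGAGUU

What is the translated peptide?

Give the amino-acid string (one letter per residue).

Answer: QLP

Derivation:
start AUG at pos 4
pos 4: AUG -> Q; peptide=Q
pos 7: GAG -> L; peptide=QL
pos 10: UAC -> P; peptide=QLP
pos 13: UGA -> STOP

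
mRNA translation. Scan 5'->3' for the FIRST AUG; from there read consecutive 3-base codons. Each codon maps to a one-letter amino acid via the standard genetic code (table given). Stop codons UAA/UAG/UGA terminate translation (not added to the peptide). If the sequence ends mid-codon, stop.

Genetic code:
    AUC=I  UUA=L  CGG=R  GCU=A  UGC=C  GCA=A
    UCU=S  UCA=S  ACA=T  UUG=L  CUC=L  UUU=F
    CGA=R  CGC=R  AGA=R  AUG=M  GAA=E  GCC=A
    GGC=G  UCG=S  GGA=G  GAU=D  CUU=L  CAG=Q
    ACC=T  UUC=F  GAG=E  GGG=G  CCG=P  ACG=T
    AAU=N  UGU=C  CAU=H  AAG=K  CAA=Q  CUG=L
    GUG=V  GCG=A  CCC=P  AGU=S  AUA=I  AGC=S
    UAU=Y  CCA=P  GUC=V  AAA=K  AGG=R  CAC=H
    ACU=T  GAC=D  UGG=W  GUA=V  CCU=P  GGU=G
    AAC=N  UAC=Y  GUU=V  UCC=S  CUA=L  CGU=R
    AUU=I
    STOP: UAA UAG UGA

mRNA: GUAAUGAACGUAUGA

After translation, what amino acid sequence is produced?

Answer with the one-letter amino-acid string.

Answer: MNV

Derivation:
start AUG at pos 3
pos 3: AUG -> M; peptide=M
pos 6: AAC -> N; peptide=MN
pos 9: GUA -> V; peptide=MNV
pos 12: UGA -> STOP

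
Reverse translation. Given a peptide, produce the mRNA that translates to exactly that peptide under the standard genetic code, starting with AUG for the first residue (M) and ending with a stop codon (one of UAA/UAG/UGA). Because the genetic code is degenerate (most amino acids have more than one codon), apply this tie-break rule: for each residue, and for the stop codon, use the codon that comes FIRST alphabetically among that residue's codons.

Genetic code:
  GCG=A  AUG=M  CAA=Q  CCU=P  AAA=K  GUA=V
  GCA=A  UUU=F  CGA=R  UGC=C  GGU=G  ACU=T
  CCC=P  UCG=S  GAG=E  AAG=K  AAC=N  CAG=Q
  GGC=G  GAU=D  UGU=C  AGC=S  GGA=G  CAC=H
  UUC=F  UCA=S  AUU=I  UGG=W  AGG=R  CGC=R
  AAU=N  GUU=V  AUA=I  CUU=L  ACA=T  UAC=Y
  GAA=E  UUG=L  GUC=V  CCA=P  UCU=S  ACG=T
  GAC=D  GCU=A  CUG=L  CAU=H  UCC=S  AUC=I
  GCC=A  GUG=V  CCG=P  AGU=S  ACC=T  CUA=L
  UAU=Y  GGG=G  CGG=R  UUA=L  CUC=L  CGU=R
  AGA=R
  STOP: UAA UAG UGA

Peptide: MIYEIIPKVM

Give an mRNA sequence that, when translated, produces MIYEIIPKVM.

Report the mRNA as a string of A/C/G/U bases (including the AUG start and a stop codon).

residue 1: M -> AUG (start codon)
residue 2: I codons sorted = AUA,AUC,AUU -> pick first = AUA
residue 3: Y codons sorted = UAC,UAU -> pick first = UAC
residue 4: E codons sorted = GAA,GAG -> pick first = GAA
residue 5: I codons sorted = AUA,AUC,AUU -> pick first = AUA
residue 6: I codons sorted = AUA,AUC,AUU -> pick first = AUA
residue 7: P codons sorted = CCA,CCC,CCG,CCU -> pick first = CCA
residue 8: K codons sorted = AAA,AAG -> pick first = AAA
residue 9: V codons sorted = GUA,GUC,GUG,GUU -> pick first = GUA
residue 10: M -> AUG (only codon)
terminator: stop codons sorted = UAA,UAG,UGA -> pick first = UAA

Answer: mRNA: AUGAUAUACGAAAUAAUACCAAAAGUAAUGUAA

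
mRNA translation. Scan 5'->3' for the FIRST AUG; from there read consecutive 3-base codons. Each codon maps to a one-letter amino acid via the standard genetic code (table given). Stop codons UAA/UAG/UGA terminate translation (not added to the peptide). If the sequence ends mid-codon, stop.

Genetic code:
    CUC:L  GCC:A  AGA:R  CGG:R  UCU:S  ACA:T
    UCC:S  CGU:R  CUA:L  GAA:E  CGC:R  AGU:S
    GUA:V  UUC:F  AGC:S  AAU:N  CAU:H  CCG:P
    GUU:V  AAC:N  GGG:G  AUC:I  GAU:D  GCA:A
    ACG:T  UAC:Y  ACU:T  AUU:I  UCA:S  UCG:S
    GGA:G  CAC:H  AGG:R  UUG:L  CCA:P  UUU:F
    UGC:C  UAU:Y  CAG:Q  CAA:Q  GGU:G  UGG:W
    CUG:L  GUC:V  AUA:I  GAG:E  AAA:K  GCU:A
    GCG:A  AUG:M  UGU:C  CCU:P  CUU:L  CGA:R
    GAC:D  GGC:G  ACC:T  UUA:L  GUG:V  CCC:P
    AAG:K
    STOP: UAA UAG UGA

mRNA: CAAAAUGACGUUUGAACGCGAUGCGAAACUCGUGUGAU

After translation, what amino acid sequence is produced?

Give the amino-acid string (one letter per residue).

start AUG at pos 4
pos 4: AUG -> M; peptide=M
pos 7: ACG -> T; peptide=MT
pos 10: UUU -> F; peptide=MTF
pos 13: GAA -> E; peptide=MTFE
pos 16: CGC -> R; peptide=MTFER
pos 19: GAU -> D; peptide=MTFERD
pos 22: GCG -> A; peptide=MTFERDA
pos 25: AAA -> K; peptide=MTFERDAK
pos 28: CUC -> L; peptide=MTFERDAKL
pos 31: GUG -> V; peptide=MTFERDAKLV
pos 34: UGA -> STOP

Answer: MTFERDAKLV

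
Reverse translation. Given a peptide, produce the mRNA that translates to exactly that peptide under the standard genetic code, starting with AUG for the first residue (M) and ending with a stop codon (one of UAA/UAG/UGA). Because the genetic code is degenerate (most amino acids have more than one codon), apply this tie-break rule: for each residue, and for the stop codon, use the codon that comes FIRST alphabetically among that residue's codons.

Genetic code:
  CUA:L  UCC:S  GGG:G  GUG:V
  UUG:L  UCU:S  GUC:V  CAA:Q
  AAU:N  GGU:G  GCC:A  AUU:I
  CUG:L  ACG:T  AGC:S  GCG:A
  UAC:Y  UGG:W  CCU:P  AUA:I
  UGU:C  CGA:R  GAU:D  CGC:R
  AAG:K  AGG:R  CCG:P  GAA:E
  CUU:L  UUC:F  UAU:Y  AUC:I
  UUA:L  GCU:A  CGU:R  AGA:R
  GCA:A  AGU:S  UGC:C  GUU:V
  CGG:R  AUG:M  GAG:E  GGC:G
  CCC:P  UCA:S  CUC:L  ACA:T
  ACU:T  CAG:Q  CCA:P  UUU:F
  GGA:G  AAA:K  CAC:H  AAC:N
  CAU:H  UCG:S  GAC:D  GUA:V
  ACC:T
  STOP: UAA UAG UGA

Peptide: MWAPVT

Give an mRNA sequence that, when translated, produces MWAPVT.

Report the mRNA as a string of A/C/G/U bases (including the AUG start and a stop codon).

Answer: mRNA: AUGUGGGCACCAGUAACAUAA

Derivation:
residue 1: M -> AUG (start codon)
residue 2: W -> UGG (only codon)
residue 3: A codons sorted = GCA,GCC,GCG,GCU -> pick first = GCA
residue 4: P codons sorted = CCA,CCC,CCG,CCU -> pick first = CCA
residue 5: V codons sorted = GUA,GUC,GUG,GUU -> pick first = GUA
residue 6: T codons sorted = ACA,ACC,ACG,ACU -> pick first = ACA
terminator: stop codons sorted = UAA,UAG,UGA -> pick first = UAA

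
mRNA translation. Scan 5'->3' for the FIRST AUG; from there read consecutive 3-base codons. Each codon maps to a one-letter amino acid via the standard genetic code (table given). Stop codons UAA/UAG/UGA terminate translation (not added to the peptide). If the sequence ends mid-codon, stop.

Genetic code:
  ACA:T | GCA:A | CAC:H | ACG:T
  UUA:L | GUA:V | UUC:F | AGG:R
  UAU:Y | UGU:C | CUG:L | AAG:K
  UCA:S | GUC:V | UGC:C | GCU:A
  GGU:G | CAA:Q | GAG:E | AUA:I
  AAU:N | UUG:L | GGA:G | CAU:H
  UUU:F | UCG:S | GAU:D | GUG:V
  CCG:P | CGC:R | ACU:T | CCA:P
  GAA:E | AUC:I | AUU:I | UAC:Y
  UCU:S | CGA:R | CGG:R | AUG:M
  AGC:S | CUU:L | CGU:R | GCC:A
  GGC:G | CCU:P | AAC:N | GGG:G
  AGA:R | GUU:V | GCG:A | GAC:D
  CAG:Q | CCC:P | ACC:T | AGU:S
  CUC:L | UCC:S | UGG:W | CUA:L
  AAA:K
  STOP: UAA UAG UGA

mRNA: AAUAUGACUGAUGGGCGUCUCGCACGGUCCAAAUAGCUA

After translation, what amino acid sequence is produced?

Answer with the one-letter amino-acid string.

start AUG at pos 3
pos 3: AUG -> M; peptide=M
pos 6: ACU -> T; peptide=MT
pos 9: GAU -> D; peptide=MTD
pos 12: GGG -> G; peptide=MTDG
pos 15: CGU -> R; peptide=MTDGR
pos 18: CUC -> L; peptide=MTDGRL
pos 21: GCA -> A; peptide=MTDGRLA
pos 24: CGG -> R; peptide=MTDGRLAR
pos 27: UCC -> S; peptide=MTDGRLARS
pos 30: AAA -> K; peptide=MTDGRLARSK
pos 33: UAG -> STOP

Answer: MTDGRLARSK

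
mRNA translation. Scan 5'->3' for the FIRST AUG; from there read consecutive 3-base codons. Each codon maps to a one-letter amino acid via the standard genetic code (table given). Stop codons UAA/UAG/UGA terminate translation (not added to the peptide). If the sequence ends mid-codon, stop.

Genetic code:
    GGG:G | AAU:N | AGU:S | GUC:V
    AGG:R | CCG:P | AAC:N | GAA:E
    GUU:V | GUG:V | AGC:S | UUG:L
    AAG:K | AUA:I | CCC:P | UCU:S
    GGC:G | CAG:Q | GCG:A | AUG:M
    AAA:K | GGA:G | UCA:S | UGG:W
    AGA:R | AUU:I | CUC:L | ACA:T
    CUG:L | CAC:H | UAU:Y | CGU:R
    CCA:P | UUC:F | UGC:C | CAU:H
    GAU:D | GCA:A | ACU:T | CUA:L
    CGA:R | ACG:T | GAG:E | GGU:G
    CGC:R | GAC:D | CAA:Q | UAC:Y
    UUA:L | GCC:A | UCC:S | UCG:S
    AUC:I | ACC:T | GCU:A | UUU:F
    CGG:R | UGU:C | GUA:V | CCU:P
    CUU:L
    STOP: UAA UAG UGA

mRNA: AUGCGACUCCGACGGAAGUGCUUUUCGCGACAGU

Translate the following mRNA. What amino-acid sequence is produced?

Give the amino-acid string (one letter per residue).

Answer: MRLRRKCFSRQ

Derivation:
start AUG at pos 0
pos 0: AUG -> M; peptide=M
pos 3: CGA -> R; peptide=MR
pos 6: CUC -> L; peptide=MRL
pos 9: CGA -> R; peptide=MRLR
pos 12: CGG -> R; peptide=MRLRR
pos 15: AAG -> K; peptide=MRLRRK
pos 18: UGC -> C; peptide=MRLRRKC
pos 21: UUU -> F; peptide=MRLRRKCF
pos 24: UCG -> S; peptide=MRLRRKCFS
pos 27: CGA -> R; peptide=MRLRRKCFSR
pos 30: CAG -> Q; peptide=MRLRRKCFSRQ
pos 33: only 1 nt remain (<3), stop (end of mRNA)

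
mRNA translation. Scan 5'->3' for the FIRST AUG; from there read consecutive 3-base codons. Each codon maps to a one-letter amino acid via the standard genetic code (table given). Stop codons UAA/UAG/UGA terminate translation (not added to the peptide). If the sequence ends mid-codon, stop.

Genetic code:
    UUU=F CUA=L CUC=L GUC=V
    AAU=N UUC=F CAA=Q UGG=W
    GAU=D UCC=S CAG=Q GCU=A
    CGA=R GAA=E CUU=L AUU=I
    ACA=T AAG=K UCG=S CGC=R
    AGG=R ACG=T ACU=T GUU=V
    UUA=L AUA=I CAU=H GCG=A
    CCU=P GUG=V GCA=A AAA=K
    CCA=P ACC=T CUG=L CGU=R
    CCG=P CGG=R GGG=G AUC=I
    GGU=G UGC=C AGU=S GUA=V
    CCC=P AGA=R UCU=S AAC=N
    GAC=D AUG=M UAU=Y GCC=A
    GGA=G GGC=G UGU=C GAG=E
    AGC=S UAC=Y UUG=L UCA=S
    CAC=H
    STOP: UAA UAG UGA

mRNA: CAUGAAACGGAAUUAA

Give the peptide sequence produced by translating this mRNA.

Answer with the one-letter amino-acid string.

start AUG at pos 1
pos 1: AUG -> M; peptide=M
pos 4: AAA -> K; peptide=MK
pos 7: CGG -> R; peptide=MKR
pos 10: AAU -> N; peptide=MKRN
pos 13: UAA -> STOP

Answer: MKRN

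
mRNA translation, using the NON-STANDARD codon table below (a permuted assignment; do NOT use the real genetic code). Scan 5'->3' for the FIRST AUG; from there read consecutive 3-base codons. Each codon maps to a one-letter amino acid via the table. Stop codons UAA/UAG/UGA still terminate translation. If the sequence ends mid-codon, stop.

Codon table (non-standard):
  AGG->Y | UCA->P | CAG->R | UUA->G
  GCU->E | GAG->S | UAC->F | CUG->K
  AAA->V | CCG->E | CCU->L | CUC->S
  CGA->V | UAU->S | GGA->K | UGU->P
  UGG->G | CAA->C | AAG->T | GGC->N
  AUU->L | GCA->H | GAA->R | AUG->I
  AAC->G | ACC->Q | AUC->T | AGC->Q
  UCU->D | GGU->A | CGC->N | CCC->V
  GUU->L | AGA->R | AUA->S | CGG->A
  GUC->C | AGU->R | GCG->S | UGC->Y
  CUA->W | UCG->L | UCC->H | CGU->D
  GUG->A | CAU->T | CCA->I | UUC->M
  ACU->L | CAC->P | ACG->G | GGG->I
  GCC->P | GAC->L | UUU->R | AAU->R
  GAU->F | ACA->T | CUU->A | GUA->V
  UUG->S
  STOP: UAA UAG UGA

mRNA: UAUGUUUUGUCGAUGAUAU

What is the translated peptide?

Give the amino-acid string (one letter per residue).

Answer: IRPV

Derivation:
start AUG at pos 1
pos 1: AUG -> I; peptide=I
pos 4: UUU -> R; peptide=IR
pos 7: UGU -> P; peptide=IRP
pos 10: CGA -> V; peptide=IRPV
pos 13: UGA -> STOP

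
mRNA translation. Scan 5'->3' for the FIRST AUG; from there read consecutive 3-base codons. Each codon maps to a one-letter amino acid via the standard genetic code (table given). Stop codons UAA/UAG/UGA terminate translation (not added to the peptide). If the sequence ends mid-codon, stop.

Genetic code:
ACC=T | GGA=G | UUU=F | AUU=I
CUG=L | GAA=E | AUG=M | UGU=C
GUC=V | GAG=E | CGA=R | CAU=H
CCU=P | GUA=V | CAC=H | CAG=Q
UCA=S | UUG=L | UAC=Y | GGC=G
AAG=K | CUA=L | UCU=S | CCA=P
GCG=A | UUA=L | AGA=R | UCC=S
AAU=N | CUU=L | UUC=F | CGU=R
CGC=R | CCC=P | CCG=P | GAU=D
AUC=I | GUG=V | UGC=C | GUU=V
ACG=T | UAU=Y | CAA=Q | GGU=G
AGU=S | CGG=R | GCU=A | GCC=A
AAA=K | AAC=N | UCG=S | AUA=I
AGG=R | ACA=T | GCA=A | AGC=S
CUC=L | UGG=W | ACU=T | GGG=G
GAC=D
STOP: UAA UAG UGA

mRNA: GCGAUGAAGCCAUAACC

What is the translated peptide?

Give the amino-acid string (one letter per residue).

start AUG at pos 3
pos 3: AUG -> M; peptide=M
pos 6: AAG -> K; peptide=MK
pos 9: CCA -> P; peptide=MKP
pos 12: UAA -> STOP

Answer: MKP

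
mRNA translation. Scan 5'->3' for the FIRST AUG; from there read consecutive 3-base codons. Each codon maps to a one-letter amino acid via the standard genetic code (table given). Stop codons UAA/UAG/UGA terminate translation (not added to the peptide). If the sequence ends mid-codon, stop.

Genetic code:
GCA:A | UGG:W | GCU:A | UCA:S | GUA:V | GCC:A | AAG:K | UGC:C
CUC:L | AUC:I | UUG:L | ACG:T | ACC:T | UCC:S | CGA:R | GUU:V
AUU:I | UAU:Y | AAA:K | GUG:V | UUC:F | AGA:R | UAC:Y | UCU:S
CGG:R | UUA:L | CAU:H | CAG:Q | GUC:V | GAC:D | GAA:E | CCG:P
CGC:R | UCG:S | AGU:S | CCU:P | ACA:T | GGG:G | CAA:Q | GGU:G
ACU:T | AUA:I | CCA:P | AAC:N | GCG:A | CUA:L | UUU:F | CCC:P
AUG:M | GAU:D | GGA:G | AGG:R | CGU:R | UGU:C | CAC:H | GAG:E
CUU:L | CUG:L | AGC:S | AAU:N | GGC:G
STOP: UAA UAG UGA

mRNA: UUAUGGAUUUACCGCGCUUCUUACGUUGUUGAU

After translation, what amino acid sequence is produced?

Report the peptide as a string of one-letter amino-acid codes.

start AUG at pos 2
pos 2: AUG -> M; peptide=M
pos 5: GAU -> D; peptide=MD
pos 8: UUA -> L; peptide=MDL
pos 11: CCG -> P; peptide=MDLP
pos 14: CGC -> R; peptide=MDLPR
pos 17: UUC -> F; peptide=MDLPRF
pos 20: UUA -> L; peptide=MDLPRFL
pos 23: CGU -> R; peptide=MDLPRFLR
pos 26: UGU -> C; peptide=MDLPRFLRC
pos 29: UGA -> STOP

Answer: MDLPRFLRC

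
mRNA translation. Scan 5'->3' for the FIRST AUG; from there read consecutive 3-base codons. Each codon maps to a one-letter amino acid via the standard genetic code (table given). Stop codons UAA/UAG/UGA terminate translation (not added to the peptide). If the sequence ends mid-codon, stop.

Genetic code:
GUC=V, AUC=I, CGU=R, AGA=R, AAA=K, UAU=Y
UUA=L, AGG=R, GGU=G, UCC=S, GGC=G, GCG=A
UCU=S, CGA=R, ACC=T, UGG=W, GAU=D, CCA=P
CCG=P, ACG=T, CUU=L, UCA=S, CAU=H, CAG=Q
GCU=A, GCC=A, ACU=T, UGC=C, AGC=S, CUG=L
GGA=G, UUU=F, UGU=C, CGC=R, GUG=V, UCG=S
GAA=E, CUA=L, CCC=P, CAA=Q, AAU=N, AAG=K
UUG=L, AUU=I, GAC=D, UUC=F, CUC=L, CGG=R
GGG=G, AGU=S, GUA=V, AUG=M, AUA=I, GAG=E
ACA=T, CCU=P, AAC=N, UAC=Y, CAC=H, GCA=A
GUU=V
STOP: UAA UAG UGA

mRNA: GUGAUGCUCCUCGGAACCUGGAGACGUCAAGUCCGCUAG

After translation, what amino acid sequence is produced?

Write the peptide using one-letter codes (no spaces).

Answer: MLLGTWRRQVR

Derivation:
start AUG at pos 3
pos 3: AUG -> M; peptide=M
pos 6: CUC -> L; peptide=ML
pos 9: CUC -> L; peptide=MLL
pos 12: GGA -> G; peptide=MLLG
pos 15: ACC -> T; peptide=MLLGT
pos 18: UGG -> W; peptide=MLLGTW
pos 21: AGA -> R; peptide=MLLGTWR
pos 24: CGU -> R; peptide=MLLGTWRR
pos 27: CAA -> Q; peptide=MLLGTWRRQ
pos 30: GUC -> V; peptide=MLLGTWRRQV
pos 33: CGC -> R; peptide=MLLGTWRRQVR
pos 36: UAG -> STOP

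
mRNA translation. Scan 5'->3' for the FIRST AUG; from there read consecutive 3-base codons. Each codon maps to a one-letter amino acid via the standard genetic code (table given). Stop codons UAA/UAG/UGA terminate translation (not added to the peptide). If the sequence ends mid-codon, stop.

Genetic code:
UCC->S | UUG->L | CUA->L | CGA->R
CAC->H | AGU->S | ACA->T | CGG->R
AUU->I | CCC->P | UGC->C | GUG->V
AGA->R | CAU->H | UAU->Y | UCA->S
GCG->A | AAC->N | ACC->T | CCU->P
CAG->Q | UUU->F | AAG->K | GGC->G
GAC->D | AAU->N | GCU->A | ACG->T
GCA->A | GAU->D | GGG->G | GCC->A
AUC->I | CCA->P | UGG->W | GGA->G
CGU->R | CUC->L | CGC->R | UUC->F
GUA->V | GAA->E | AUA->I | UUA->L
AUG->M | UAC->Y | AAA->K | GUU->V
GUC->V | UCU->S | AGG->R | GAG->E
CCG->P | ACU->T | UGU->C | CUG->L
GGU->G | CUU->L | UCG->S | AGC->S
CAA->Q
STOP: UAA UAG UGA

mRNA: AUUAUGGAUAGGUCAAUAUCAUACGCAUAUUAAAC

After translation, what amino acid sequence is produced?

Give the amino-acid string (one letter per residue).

start AUG at pos 3
pos 3: AUG -> M; peptide=M
pos 6: GAU -> D; peptide=MD
pos 9: AGG -> R; peptide=MDR
pos 12: UCA -> S; peptide=MDRS
pos 15: AUA -> I; peptide=MDRSI
pos 18: UCA -> S; peptide=MDRSIS
pos 21: UAC -> Y; peptide=MDRSISY
pos 24: GCA -> A; peptide=MDRSISYA
pos 27: UAU -> Y; peptide=MDRSISYAY
pos 30: UAA -> STOP

Answer: MDRSISYAY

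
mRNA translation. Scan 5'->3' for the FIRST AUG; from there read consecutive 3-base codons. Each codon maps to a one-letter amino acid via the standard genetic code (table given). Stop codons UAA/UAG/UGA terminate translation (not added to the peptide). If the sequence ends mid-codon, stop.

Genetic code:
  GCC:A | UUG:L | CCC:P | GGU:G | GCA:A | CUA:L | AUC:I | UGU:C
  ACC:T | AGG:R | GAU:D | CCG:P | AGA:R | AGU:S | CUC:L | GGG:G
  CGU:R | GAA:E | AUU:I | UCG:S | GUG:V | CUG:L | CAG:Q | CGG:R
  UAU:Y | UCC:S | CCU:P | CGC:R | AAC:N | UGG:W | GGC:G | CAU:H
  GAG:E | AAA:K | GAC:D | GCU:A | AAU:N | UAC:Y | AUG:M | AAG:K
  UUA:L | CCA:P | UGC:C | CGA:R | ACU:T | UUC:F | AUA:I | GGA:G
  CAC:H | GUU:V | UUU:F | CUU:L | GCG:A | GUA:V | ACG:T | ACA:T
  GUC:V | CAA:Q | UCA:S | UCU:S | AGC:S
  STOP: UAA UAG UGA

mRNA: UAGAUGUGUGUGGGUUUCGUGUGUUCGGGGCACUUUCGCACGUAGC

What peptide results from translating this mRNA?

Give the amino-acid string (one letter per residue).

Answer: MCVGFVCSGHFRT

Derivation:
start AUG at pos 3
pos 3: AUG -> M; peptide=M
pos 6: UGU -> C; peptide=MC
pos 9: GUG -> V; peptide=MCV
pos 12: GGU -> G; peptide=MCVG
pos 15: UUC -> F; peptide=MCVGF
pos 18: GUG -> V; peptide=MCVGFV
pos 21: UGU -> C; peptide=MCVGFVC
pos 24: UCG -> S; peptide=MCVGFVCS
pos 27: GGG -> G; peptide=MCVGFVCSG
pos 30: CAC -> H; peptide=MCVGFVCSGH
pos 33: UUU -> F; peptide=MCVGFVCSGHF
pos 36: CGC -> R; peptide=MCVGFVCSGHFR
pos 39: ACG -> T; peptide=MCVGFVCSGHFRT
pos 42: UAG -> STOP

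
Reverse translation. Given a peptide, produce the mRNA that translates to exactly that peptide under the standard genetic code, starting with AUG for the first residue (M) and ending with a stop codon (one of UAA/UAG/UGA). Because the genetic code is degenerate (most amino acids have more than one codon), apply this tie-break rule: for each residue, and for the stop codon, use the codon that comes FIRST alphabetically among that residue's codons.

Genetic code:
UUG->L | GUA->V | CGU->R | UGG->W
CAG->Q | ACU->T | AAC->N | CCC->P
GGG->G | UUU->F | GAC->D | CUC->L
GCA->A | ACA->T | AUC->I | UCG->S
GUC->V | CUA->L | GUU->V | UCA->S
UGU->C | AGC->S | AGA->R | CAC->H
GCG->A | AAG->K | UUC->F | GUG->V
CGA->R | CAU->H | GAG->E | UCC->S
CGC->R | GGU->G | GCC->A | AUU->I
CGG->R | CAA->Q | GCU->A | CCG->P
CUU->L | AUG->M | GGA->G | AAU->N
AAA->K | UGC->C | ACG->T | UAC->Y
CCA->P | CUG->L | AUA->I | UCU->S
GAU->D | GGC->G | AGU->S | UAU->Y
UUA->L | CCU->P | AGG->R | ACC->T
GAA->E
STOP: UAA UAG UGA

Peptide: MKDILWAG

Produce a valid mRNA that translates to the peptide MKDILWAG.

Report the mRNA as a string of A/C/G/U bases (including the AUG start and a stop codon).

residue 1: M -> AUG (start codon)
residue 2: K codons sorted = AAA,AAG -> pick first = AAA
residue 3: D codons sorted = GAC,GAU -> pick first = GAC
residue 4: I codons sorted = AUA,AUC,AUU -> pick first = AUA
residue 5: L codons sorted = CUA,CUC,CUG,CUU,UUA,UUG -> pick first = CUA
residue 6: W -> UGG (only codon)
residue 7: A codons sorted = GCA,GCC,GCG,GCU -> pick first = GCA
residue 8: G codons sorted = GGA,GGC,GGG,GGU -> pick first = GGA
terminator: stop codons sorted = UAA,UAG,UGA -> pick first = UAA

Answer: mRNA: AUGAAAGACAUACUAUGGGCAGGAUAA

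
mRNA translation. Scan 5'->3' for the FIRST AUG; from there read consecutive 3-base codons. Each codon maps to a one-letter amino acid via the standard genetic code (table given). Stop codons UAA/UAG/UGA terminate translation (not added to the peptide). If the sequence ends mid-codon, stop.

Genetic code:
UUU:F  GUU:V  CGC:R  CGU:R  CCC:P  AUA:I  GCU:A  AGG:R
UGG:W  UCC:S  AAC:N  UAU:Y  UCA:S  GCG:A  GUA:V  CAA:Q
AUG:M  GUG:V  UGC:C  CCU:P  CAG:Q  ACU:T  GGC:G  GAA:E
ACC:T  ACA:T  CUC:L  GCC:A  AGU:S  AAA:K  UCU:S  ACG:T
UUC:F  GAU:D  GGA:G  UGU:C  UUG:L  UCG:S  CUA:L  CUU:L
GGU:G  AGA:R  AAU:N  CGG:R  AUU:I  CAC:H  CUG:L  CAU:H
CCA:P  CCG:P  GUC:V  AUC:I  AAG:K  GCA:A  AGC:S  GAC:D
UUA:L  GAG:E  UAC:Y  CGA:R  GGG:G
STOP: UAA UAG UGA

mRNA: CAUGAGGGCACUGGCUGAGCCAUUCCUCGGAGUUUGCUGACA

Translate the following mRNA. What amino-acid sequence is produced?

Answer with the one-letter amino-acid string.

start AUG at pos 1
pos 1: AUG -> M; peptide=M
pos 4: AGG -> R; peptide=MR
pos 7: GCA -> A; peptide=MRA
pos 10: CUG -> L; peptide=MRAL
pos 13: GCU -> A; peptide=MRALA
pos 16: GAG -> E; peptide=MRALAE
pos 19: CCA -> P; peptide=MRALAEP
pos 22: UUC -> F; peptide=MRALAEPF
pos 25: CUC -> L; peptide=MRALAEPFL
pos 28: GGA -> G; peptide=MRALAEPFLG
pos 31: GUU -> V; peptide=MRALAEPFLGV
pos 34: UGC -> C; peptide=MRALAEPFLGVC
pos 37: UGA -> STOP

Answer: MRALAEPFLGVC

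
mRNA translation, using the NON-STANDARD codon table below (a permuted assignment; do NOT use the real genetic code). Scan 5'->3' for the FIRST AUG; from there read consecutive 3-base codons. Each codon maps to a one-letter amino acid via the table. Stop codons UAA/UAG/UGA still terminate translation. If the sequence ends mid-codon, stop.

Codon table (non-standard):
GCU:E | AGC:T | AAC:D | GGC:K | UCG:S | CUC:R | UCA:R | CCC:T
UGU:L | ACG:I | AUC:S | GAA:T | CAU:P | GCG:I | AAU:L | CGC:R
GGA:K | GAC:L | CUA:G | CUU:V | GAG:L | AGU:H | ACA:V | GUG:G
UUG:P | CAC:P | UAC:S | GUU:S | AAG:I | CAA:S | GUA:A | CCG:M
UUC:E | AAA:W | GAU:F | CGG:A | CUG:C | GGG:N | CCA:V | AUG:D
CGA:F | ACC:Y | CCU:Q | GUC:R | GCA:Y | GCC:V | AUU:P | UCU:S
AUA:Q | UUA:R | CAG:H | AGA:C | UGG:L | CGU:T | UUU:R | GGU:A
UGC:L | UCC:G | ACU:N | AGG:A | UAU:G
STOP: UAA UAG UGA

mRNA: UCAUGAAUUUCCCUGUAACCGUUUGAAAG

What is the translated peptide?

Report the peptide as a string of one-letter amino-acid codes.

Answer: DLEQAYS

Derivation:
start AUG at pos 2
pos 2: AUG -> D; peptide=D
pos 5: AAU -> L; peptide=DL
pos 8: UUC -> E; peptide=DLE
pos 11: CCU -> Q; peptide=DLEQ
pos 14: GUA -> A; peptide=DLEQA
pos 17: ACC -> Y; peptide=DLEQAY
pos 20: GUU -> S; peptide=DLEQAYS
pos 23: UGA -> STOP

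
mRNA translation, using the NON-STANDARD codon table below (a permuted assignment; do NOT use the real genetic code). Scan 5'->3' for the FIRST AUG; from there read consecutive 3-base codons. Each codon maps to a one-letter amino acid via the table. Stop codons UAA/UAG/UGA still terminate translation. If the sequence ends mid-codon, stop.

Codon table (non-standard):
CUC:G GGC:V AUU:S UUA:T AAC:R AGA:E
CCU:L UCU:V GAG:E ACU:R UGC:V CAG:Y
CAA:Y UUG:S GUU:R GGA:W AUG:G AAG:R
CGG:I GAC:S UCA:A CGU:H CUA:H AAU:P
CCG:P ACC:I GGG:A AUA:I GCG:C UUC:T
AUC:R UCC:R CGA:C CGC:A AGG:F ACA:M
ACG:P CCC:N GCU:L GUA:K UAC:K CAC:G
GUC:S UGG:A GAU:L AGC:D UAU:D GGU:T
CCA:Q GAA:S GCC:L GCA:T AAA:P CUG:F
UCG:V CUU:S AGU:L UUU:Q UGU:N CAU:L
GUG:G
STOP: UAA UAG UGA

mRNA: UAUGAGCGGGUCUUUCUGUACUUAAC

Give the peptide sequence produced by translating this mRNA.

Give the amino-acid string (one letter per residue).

start AUG at pos 1
pos 1: AUG -> G; peptide=G
pos 4: AGC -> D; peptide=GD
pos 7: GGG -> A; peptide=GDA
pos 10: UCU -> V; peptide=GDAV
pos 13: UUC -> T; peptide=GDAVT
pos 16: UGU -> N; peptide=GDAVTN
pos 19: ACU -> R; peptide=GDAVTNR
pos 22: UAA -> STOP

Answer: GDAVTNR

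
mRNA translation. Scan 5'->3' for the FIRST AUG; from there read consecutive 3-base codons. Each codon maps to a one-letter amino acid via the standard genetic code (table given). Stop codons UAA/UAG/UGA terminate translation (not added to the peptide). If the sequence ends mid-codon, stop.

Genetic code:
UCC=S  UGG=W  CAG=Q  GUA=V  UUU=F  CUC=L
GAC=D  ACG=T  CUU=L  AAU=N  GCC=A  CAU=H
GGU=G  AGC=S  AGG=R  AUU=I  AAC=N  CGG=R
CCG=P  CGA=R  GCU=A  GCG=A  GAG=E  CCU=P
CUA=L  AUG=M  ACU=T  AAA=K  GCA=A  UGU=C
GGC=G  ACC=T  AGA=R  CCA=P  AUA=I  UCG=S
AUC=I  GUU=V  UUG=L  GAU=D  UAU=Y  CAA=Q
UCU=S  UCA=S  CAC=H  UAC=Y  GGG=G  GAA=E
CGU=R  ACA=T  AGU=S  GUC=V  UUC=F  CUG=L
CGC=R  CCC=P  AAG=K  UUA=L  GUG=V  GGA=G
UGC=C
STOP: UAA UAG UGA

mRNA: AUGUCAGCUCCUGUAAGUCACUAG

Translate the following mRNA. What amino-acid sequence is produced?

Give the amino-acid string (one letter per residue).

Answer: MSAPVSH

Derivation:
start AUG at pos 0
pos 0: AUG -> M; peptide=M
pos 3: UCA -> S; peptide=MS
pos 6: GCU -> A; peptide=MSA
pos 9: CCU -> P; peptide=MSAP
pos 12: GUA -> V; peptide=MSAPV
pos 15: AGU -> S; peptide=MSAPVS
pos 18: CAC -> H; peptide=MSAPVSH
pos 21: UAG -> STOP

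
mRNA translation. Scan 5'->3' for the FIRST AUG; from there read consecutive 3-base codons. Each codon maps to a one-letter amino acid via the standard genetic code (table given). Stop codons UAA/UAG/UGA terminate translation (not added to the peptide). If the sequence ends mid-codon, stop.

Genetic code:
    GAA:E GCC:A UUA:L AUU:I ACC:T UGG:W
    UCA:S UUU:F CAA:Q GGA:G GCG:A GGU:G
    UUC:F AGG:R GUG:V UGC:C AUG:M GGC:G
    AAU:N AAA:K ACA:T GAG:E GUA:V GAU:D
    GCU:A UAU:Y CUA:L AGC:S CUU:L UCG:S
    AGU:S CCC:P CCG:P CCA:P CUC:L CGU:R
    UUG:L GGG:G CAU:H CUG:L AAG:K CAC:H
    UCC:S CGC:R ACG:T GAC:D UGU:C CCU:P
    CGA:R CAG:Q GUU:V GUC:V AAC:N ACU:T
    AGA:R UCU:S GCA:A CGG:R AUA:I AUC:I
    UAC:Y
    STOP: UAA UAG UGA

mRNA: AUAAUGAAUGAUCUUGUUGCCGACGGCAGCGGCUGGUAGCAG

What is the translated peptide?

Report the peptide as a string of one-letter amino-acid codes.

Answer: MNDLVADGSGW

Derivation:
start AUG at pos 3
pos 3: AUG -> M; peptide=M
pos 6: AAU -> N; peptide=MN
pos 9: GAU -> D; peptide=MND
pos 12: CUU -> L; peptide=MNDL
pos 15: GUU -> V; peptide=MNDLV
pos 18: GCC -> A; peptide=MNDLVA
pos 21: GAC -> D; peptide=MNDLVAD
pos 24: GGC -> G; peptide=MNDLVADG
pos 27: AGC -> S; peptide=MNDLVADGS
pos 30: GGC -> G; peptide=MNDLVADGSG
pos 33: UGG -> W; peptide=MNDLVADGSGW
pos 36: UAG -> STOP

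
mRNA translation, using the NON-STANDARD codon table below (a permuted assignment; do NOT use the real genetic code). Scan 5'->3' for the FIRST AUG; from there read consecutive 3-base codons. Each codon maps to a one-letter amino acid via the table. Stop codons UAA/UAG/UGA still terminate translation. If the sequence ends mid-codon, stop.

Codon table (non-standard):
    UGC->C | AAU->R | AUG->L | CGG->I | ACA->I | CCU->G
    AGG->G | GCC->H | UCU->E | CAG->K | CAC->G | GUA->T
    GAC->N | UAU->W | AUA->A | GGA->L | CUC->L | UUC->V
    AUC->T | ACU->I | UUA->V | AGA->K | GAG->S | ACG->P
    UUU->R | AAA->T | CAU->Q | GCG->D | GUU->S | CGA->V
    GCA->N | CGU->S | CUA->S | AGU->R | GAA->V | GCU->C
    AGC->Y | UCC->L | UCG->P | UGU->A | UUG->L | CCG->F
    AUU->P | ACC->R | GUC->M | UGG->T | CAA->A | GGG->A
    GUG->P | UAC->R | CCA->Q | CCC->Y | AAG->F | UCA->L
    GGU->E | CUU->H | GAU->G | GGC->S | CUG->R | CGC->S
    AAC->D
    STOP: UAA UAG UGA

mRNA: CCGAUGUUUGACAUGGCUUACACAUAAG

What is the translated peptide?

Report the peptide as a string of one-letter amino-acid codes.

Answer: LRNLCRI

Derivation:
start AUG at pos 3
pos 3: AUG -> L; peptide=L
pos 6: UUU -> R; peptide=LR
pos 9: GAC -> N; peptide=LRN
pos 12: AUG -> L; peptide=LRNL
pos 15: GCU -> C; peptide=LRNLC
pos 18: UAC -> R; peptide=LRNLCR
pos 21: ACA -> I; peptide=LRNLCRI
pos 24: UAA -> STOP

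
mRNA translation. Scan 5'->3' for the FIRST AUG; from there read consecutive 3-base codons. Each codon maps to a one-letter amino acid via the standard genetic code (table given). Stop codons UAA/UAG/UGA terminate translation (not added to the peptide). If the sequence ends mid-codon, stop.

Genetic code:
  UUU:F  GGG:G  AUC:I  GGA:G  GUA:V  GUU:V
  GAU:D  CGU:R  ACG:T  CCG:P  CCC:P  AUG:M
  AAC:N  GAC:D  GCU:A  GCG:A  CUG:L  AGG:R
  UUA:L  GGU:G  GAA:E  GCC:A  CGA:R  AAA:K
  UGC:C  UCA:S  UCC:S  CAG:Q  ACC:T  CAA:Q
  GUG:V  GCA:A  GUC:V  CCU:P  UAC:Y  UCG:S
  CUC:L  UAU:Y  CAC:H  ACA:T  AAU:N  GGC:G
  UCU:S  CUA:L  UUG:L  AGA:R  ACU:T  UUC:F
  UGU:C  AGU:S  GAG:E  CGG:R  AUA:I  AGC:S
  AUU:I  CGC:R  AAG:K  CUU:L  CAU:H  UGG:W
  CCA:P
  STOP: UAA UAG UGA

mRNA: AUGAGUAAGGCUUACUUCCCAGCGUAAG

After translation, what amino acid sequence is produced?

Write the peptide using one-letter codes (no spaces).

start AUG at pos 0
pos 0: AUG -> M; peptide=M
pos 3: AGU -> S; peptide=MS
pos 6: AAG -> K; peptide=MSK
pos 9: GCU -> A; peptide=MSKA
pos 12: UAC -> Y; peptide=MSKAY
pos 15: UUC -> F; peptide=MSKAYF
pos 18: CCA -> P; peptide=MSKAYFP
pos 21: GCG -> A; peptide=MSKAYFPA
pos 24: UAA -> STOP

Answer: MSKAYFPA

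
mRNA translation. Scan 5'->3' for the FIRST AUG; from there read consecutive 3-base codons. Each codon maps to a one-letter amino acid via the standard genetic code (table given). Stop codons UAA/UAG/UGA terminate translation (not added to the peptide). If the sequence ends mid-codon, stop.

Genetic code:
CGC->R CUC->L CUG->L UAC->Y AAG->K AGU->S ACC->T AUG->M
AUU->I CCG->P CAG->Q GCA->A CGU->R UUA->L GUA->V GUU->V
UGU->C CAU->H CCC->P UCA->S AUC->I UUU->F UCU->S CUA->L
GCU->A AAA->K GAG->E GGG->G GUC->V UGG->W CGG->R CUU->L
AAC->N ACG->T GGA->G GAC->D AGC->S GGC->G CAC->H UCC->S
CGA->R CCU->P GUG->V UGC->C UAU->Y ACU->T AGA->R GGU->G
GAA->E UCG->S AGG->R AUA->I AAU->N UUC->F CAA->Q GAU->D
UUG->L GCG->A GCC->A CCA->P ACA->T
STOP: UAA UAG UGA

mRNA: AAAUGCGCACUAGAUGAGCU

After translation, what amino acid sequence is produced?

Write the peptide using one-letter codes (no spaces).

Answer: MRTR

Derivation:
start AUG at pos 2
pos 2: AUG -> M; peptide=M
pos 5: CGC -> R; peptide=MR
pos 8: ACU -> T; peptide=MRT
pos 11: AGA -> R; peptide=MRTR
pos 14: UGA -> STOP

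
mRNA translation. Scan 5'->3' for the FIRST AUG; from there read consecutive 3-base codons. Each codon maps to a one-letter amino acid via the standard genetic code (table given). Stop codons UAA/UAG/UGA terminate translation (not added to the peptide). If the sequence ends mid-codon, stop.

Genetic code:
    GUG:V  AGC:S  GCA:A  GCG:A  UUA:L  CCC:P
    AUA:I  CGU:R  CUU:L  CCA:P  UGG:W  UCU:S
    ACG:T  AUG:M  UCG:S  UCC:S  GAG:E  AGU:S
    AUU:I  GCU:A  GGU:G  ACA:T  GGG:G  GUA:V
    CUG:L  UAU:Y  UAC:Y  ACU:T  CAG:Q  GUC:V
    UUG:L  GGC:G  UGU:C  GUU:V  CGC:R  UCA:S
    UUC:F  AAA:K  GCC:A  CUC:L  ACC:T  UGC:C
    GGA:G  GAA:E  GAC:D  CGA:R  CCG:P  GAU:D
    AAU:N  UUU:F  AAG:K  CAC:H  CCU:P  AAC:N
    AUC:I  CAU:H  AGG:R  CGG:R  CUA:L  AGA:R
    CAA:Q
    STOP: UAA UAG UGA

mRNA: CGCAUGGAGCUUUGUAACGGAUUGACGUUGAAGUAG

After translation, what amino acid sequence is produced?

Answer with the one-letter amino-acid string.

start AUG at pos 3
pos 3: AUG -> M; peptide=M
pos 6: GAG -> E; peptide=ME
pos 9: CUU -> L; peptide=MEL
pos 12: UGU -> C; peptide=MELC
pos 15: AAC -> N; peptide=MELCN
pos 18: GGA -> G; peptide=MELCNG
pos 21: UUG -> L; peptide=MELCNGL
pos 24: ACG -> T; peptide=MELCNGLT
pos 27: UUG -> L; peptide=MELCNGLTL
pos 30: AAG -> K; peptide=MELCNGLTLK
pos 33: UAG -> STOP

Answer: MELCNGLTLK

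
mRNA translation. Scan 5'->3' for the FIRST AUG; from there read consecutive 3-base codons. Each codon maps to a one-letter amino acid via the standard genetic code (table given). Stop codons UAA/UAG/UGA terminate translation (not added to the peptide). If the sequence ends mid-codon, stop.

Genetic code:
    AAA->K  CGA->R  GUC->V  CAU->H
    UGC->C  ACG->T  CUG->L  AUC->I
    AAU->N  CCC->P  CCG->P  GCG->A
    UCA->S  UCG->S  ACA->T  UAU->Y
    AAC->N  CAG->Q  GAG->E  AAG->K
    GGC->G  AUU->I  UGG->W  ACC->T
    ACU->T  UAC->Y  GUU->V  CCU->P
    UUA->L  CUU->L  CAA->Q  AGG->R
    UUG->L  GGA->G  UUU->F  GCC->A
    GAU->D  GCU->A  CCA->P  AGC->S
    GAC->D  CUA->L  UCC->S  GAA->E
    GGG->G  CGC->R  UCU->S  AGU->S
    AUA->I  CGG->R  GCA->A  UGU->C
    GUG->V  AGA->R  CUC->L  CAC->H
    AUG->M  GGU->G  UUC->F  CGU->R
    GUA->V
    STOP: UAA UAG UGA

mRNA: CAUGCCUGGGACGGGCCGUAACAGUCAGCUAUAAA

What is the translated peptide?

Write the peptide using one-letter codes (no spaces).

start AUG at pos 1
pos 1: AUG -> M; peptide=M
pos 4: CCU -> P; peptide=MP
pos 7: GGG -> G; peptide=MPG
pos 10: ACG -> T; peptide=MPGT
pos 13: GGC -> G; peptide=MPGTG
pos 16: CGU -> R; peptide=MPGTGR
pos 19: AAC -> N; peptide=MPGTGRN
pos 22: AGU -> S; peptide=MPGTGRNS
pos 25: CAG -> Q; peptide=MPGTGRNSQ
pos 28: CUA -> L; peptide=MPGTGRNSQL
pos 31: UAA -> STOP

Answer: MPGTGRNSQL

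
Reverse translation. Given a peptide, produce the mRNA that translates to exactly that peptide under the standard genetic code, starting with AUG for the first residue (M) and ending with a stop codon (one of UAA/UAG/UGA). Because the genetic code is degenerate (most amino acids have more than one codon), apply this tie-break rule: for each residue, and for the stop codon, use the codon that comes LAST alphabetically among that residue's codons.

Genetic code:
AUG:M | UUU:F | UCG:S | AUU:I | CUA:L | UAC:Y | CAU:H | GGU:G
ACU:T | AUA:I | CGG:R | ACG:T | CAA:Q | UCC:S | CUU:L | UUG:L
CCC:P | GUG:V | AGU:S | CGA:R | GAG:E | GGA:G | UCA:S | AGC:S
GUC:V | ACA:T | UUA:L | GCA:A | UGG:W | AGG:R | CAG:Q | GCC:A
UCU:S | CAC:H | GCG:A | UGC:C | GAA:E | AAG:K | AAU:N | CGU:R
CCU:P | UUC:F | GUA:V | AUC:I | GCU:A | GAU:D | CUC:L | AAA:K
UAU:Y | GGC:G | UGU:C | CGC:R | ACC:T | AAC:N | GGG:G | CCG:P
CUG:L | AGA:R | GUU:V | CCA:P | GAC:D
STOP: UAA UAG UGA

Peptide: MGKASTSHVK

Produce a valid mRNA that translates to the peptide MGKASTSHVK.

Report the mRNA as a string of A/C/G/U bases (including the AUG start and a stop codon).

Answer: mRNA: AUGGGUAAGGCUUCUACUUCUCAUGUUAAGUGA

Derivation:
residue 1: M -> AUG (start codon)
residue 2: G codons sorted = GGA,GGC,GGG,GGU -> pick last = GGU
residue 3: K codons sorted = AAA,AAG -> pick last = AAG
residue 4: A codons sorted = GCA,GCC,GCG,GCU -> pick last = GCU
residue 5: S codons sorted = AGC,AGU,UCA,UCC,UCG,UCU -> pick last = UCU
residue 6: T codons sorted = ACA,ACC,ACG,ACU -> pick last = ACU
residue 7: S codons sorted = AGC,AGU,UCA,UCC,UCG,UCU -> pick last = UCU
residue 8: H codons sorted = CAC,CAU -> pick last = CAU
residue 9: V codons sorted = GUA,GUC,GUG,GUU -> pick last = GUU
residue 10: K codons sorted = AAA,AAG -> pick last = AAG
terminator: stop codons sorted = UAA,UAG,UGA -> pick last = UGA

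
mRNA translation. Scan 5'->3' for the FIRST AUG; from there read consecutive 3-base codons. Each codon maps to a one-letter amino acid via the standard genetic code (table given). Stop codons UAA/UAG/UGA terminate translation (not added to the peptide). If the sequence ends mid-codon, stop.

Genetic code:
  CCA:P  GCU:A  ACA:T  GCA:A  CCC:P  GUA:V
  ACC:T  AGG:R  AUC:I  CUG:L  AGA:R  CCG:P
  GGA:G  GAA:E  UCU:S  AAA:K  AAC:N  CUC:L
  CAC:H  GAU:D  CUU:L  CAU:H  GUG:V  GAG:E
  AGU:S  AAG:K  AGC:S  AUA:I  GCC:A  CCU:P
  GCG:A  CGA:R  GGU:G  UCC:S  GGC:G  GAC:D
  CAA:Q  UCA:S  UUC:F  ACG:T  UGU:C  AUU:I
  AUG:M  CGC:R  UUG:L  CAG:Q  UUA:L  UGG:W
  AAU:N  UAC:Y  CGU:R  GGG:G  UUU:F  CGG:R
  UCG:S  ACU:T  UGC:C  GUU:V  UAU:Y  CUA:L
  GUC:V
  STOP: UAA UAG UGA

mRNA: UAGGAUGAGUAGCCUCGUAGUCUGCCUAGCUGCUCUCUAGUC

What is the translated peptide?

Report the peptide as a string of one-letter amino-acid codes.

start AUG at pos 4
pos 4: AUG -> M; peptide=M
pos 7: AGU -> S; peptide=MS
pos 10: AGC -> S; peptide=MSS
pos 13: CUC -> L; peptide=MSSL
pos 16: GUA -> V; peptide=MSSLV
pos 19: GUC -> V; peptide=MSSLVV
pos 22: UGC -> C; peptide=MSSLVVC
pos 25: CUA -> L; peptide=MSSLVVCL
pos 28: GCU -> A; peptide=MSSLVVCLA
pos 31: GCU -> A; peptide=MSSLVVCLAA
pos 34: CUC -> L; peptide=MSSLVVCLAAL
pos 37: UAG -> STOP

Answer: MSSLVVCLAAL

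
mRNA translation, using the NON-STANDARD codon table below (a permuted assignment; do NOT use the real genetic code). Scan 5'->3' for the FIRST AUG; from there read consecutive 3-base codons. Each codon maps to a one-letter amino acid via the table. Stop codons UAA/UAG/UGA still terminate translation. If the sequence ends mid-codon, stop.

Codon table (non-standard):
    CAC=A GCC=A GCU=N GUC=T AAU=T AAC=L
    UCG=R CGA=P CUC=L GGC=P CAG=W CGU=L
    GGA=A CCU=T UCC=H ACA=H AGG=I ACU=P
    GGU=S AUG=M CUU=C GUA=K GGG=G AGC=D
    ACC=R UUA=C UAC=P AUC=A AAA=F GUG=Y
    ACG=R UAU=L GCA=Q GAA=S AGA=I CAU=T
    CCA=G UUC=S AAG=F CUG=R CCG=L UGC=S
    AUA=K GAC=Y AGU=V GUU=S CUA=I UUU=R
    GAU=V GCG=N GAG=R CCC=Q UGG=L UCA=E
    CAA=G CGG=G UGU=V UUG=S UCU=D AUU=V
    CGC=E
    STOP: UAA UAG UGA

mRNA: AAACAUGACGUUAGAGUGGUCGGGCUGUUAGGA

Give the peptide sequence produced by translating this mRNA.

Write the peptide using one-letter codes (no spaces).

Answer: MRCRLRPV

Derivation:
start AUG at pos 4
pos 4: AUG -> M; peptide=M
pos 7: ACG -> R; peptide=MR
pos 10: UUA -> C; peptide=MRC
pos 13: GAG -> R; peptide=MRCR
pos 16: UGG -> L; peptide=MRCRL
pos 19: UCG -> R; peptide=MRCRLR
pos 22: GGC -> P; peptide=MRCRLRP
pos 25: UGU -> V; peptide=MRCRLRPV
pos 28: UAG -> STOP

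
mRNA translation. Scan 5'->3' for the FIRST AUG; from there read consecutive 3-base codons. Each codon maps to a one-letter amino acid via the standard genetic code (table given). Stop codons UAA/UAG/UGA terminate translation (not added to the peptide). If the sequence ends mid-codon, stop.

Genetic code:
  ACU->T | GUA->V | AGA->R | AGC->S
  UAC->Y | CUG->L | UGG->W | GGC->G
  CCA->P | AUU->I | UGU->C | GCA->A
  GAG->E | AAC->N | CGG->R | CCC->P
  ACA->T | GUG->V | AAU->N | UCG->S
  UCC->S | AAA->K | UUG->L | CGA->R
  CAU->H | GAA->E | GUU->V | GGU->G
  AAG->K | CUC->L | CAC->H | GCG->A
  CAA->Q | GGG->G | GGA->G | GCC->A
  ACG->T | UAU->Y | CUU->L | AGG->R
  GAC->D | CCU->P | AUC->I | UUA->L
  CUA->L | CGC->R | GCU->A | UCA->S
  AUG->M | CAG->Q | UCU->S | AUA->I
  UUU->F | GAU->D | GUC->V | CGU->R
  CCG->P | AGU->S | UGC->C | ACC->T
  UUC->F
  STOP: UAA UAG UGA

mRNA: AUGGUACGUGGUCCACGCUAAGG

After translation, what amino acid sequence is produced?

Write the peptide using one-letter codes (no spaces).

start AUG at pos 0
pos 0: AUG -> M; peptide=M
pos 3: GUA -> V; peptide=MV
pos 6: CGU -> R; peptide=MVR
pos 9: GGU -> G; peptide=MVRG
pos 12: CCA -> P; peptide=MVRGP
pos 15: CGC -> R; peptide=MVRGPR
pos 18: UAA -> STOP

Answer: MVRGPR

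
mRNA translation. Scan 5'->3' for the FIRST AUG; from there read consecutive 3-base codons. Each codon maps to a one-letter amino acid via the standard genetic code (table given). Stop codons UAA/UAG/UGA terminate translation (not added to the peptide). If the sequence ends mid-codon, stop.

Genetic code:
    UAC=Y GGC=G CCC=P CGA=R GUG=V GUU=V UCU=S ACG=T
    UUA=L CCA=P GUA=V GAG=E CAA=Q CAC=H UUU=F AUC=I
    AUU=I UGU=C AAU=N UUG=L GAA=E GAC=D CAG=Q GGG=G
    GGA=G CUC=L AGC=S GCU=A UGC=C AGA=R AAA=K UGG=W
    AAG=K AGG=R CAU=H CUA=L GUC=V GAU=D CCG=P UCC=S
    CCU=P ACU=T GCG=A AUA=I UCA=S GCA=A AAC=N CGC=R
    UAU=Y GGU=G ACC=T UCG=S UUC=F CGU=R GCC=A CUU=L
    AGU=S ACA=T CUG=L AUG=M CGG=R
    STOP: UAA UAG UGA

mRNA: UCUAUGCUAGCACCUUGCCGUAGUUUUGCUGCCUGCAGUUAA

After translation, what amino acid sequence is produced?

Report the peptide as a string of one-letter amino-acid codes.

start AUG at pos 3
pos 3: AUG -> M; peptide=M
pos 6: CUA -> L; peptide=ML
pos 9: GCA -> A; peptide=MLA
pos 12: CCU -> P; peptide=MLAP
pos 15: UGC -> C; peptide=MLAPC
pos 18: CGU -> R; peptide=MLAPCR
pos 21: AGU -> S; peptide=MLAPCRS
pos 24: UUU -> F; peptide=MLAPCRSF
pos 27: GCU -> A; peptide=MLAPCRSFA
pos 30: GCC -> A; peptide=MLAPCRSFAA
pos 33: UGC -> C; peptide=MLAPCRSFAAC
pos 36: AGU -> S; peptide=MLAPCRSFAACS
pos 39: UAA -> STOP

Answer: MLAPCRSFAACS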